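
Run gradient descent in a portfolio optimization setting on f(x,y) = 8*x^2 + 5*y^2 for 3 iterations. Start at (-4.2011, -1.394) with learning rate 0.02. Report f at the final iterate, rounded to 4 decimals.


Gradient descent on f(x,y) = 8*x^2 + 5*y^2.
Starting point: (-4.2011, -1.394), alpha = 0.02
Step 1: grad_x = 2*8*-4.2011 = -67.2176, grad_y = 2*5*-1.394 = -13.94
  x_1 = -4.2011 - 0.02*-67.2176 = -2.8567
  y_1 = -1.394 - 0.02*-13.94 = -1.1152
Step 2: grad_x = 2*8*-2.8567 = -45.708, grad_y = 2*5*-1.1152 = -11.152
  x_2 = -2.8567 - 0.02*-45.708 = -1.9426
  y_2 = -1.1152 - 0.02*-11.152 = -0.8922
Step 3: grad_x = 2*8*-1.9426 = -31.0814, grad_y = 2*5*-0.8922 = -8.9216
  x_3 = -1.9426 - 0.02*-31.0814 = -1.321
  y_3 = -0.8922 - 0.02*-8.9216 = -0.7137
f(-1.321, -0.7137) = 8*(-1.321)^2 + 5*(-0.7137)^2 = 16.5065


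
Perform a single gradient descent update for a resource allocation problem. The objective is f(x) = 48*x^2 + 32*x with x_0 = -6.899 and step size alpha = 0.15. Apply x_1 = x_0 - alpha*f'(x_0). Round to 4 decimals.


We compute the gradient at x_0 and apply the update.
f'(x) = 96*x + 32
f'(-6.899) = 96*-6.899 + 32 = -630.304
x_1 = -6.899 - 0.15*-630.304 = 87.6466


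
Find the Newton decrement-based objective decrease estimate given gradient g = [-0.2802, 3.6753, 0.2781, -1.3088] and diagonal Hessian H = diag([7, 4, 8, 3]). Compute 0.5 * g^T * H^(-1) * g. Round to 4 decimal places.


Step 1: H is diagonal, so H^(-1) * g = [-0.04, 0.9188, 0.0348, -0.4363].
Step 2: g^T H^(-1) g = sum_i g_i^2 / H_ii
  = (-0.2802)^2/7 + (3.6753)^2/4 + (0.2781)^2/8 + (-1.3088)^2/3
  = 0.0112 + 3.377 + 0.0097 + 0.571 = 3.9688
Step 3: Objective decrease = 0.5 * g^T H^(-1) g = 1.9844


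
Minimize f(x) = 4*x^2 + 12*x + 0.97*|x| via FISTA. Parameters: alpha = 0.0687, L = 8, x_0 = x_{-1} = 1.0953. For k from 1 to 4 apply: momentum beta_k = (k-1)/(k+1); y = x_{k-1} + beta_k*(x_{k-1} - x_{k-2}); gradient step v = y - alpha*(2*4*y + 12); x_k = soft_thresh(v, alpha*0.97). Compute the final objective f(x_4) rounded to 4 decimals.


FISTA on f(x) = 4*x^2 + 12*x + 0.97*|x|
L = 8, alpha = 0.0687
Iteration 1: beta = 0.0, y = 1.0953 + 0.0*(1.0953 - 1.0953) = 1.0953
  grad(y) = 20.7624, v = y - alpha*grad = -0.3311
  prox(v) = soft_thresh(-0.3311, 0.0666) = -0.2644
Iteration 2: beta = 0.3333, y = -0.2644 + 0.3333*(-0.2644 - 1.0953) = -0.7177
  grad(y) = 6.2585, v = y - alpha*grad = -1.1476
  prox(v) = soft_thresh(-1.1476, 0.0666) = -1.081
Iteration 3: beta = 0.5, y = -1.081 + 0.5*(-1.081 + 0.2644) = -1.4893
  grad(y) = 0.0857, v = y - alpha*grad = -1.4952
  prox(v) = soft_thresh(-1.4952, 0.0666) = -1.4285
Iteration 4: beta = 0.6, y = -1.4285 + 0.6*(-1.4285 + 1.081) = -1.6371
  grad(y) = -1.0964, v = y - alpha*grad = -1.5617
  prox(v) = soft_thresh(-1.5617, 0.0666) = -1.4951
f(x_4) = 4*(-1.4951)^2 + 12*(-1.4951) + 0.97*|-1.4951| = -7.5497


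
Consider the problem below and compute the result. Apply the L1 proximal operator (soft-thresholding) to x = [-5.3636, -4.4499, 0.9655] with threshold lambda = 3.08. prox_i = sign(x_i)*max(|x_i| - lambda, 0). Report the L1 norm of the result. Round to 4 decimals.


Soft-thresholding with lambda = 3.08:
prox(-5.3636) = sign(-5.3636)*max(|-5.3636| - 3.08, 0) = -2.2836
prox(-4.4499) = sign(-4.4499)*max(|-4.4499| - 3.08, 0) = -1.3699
prox(0.9655) = sign(0.9655)*max(|0.9655| - 3.08, 0) = 0.0
prox(x) = [-2.2836, -1.3699, 0.0]
||prox(x)||_1 = 2.2836 + 1.3699 + 0.0 = 3.6535


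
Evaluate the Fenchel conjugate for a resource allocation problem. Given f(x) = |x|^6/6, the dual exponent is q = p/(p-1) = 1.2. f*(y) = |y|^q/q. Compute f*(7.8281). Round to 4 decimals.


The conjugate exponent q satisfies 1/p + 1/q = 1.
p = 6, so q = 6/(6 - 1) = 1.2
|y|^q = 7.8281^1.2 = 11.8137
f*(7.8281) = 11.8137 / 1.2 = 9.8448


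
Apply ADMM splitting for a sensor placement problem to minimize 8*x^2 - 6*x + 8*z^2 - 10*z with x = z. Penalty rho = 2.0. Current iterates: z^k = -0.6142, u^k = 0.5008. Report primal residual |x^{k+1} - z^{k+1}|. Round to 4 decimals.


ADMM iteration with rho = 2.0, z^k = -0.6142, u^k = 0.5008
Step 1: x-update.
Minimize 8*x^2 - 6*x + (2.0/2)*(x + 0.6142 + 0.5008)^2
FOC: (2*8 + 2.0)*x = 6 + 2.0*(-0.6142 - 0.5008)
x^{k+1} = 0.2094
Step 2: z-update.
Minimize 8*z^2 - 10*z + (2.0/2)*(0.2094 - z + 0.5008)^2
FOC: (2*8 + 2.0)*z = 10 + 2.0*(0.2094 + 0.5008)
z^{k+1} = 0.6345
Step 3: u-update.
u^{k+1} = 0.5008 + 0.2094 - 0.6345 = 0.0758
Step 4: Primal residual = |0.2094 - 0.6345| = 0.425


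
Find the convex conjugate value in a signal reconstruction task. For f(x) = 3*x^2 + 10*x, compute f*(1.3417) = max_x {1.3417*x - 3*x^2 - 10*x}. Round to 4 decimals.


f*(y) = sup_x {y*x - a*x^2 - b*x} = sup_x {(y-b)*x - a*x^2}
FOC: (y - b) - 2a*x = 0 => x* = (y - b)/(2a)
x* = (1.3417 - 10)/(2*3) = -1.4431
f*(1.3417) = (y-b)^2/(4a) = (1.3417 - 10)^2/(4*3)
= 74.9662/12 = 6.2472


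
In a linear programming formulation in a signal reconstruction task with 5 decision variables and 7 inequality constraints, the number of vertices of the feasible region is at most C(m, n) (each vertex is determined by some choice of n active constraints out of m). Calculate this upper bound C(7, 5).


Each vertex corresponds to some choice of n active constraints out of m, so the number of vertices is at most C(m, n) = m! / (n!(m-n)!).
m = 7, n = 5
Numerator: 7 * 6 * 5 * 4 * 3
Denominator: 5! = 120
C(7, 5) = 21


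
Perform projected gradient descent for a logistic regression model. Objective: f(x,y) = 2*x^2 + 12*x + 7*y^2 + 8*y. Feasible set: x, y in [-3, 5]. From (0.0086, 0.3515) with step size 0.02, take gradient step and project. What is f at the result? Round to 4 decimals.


Step 1: Compute gradient at (0.0086, 0.3515).
grad_x = 2*2*0.0086 + 12 = 12.0344
grad_y = 2*7*0.3515 + 8 = 12.921
Step 2: Gradient step.
x_raw = 0.0086 - 0.02*12.0344 = -0.2321
y_raw = 0.3515 - 0.02*12.921 = 0.0931
Step 3: Project onto [-3, 5].
x_proj = clip(-0.2321) = -0.2321
y_proj = clip(0.0931) = 0.0931
Step 4: Evaluate f.
f(-0.2321, 0.0931) = -1.872


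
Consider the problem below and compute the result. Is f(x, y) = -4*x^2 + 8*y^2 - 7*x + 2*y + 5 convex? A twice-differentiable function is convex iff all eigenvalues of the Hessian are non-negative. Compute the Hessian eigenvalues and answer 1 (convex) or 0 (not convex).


The Hessian of f(x,y) = -4*x^2 + 8*y^2 - 7*x + 2*y + 5 is:
H = [[-8, 0], [0, 16]]
Trace = -8 + 16 = 8
Determinant = -8*16 - (0)^2 = -128
Discriminant = (8)^2 - 4*-128 = 576.0
Eigenvalues: lambda_1 = -8.0, lambda_2 = 16.0
The function is not convex.

0


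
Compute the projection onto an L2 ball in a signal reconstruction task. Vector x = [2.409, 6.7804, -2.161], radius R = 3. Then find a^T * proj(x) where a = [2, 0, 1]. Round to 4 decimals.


Step 1: Compute ||x|| (intermediates to 6 decimals).
||x|| = sqrt(2.409^2 + 6.7804^2 + (-2.161)^2) = 7.513124
Step 2: Project.
Since ||x|| > R, scale = R/||x|| = 3/7.513124 = 0.399301, proj(x) = scale * x
proj(x) = [0.961916, 2.707421, -0.862889]
Step 3: Dot product.
a^T * proj(x) = 2*0.961916 + 0*2.707421 + 1*(-0.862889) = 1.0609


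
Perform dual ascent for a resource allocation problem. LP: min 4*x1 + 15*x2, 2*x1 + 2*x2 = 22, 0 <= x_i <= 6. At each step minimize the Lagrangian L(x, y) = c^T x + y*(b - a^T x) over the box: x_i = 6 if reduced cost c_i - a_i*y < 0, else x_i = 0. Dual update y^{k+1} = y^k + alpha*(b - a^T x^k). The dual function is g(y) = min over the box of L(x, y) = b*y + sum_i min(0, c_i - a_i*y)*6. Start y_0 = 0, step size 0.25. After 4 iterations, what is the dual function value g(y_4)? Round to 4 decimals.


Dual ascent for LP: min 4*x1 + 15*x2, 2*x1 + 2*x2 = 22, 0 <= x_i <= 6
Step 1: y^k = 0.0, reduced costs: (4.0, 15.0)
  x^k = (0.0, 0.0), subgradient = b - a^T x = 22.0
  y^{k+1} = 0.0 + 0.25*22.0 = 5.5
Step 2: y^k = 5.5, reduced costs: (-7.0, 4.0)
  x^k = (6.0, 0.0), subgradient = b - a^T x = 10.0
  y^{k+1} = 5.5 + 0.25*10.0 = 8.0
Step 3: y^k = 8.0, reduced costs: (-12.0, -1.0)
  x^k = (6.0, 6.0), subgradient = b - a^T x = -2.0
  y^{k+1} = 8.0 + 0.25*-2.0 = 7.5
Step 4: y^k = 7.5, reduced costs: (-11.0, 0.0)
  x^k = (6.0, 0.0), subgradient = b - a^T x = 10.0
  y^{k+1} = 7.5 + 0.25*10.0 = 10.0
Dual objective at y_4 = 10.0: reduced costs (-16.0, -5.0), box minimizer x = (6.0, 6.0)
g(y_4) = b*y + (c1 - a1*y)*x1 + (c2 - a2*y)*x2 = 22*10.0 + (-16.0)*6.0 + (-5.0)*6.0 = 220.0 - 96.0 - 30.0 = 94.0


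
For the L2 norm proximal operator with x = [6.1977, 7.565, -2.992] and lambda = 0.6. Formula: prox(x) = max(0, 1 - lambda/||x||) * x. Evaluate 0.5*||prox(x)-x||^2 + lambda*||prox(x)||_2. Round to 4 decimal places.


Step 1: Compute ||x||.
||x|| = 10.2271
Step 2: Compute scaling factor.
scale = max(0, 1 - 0.6/10.2271) = 0.9413
Step 3: prox(x) = [5.8341, 7.1212, -2.8165]
||prox(x)|| = 9.6271
Step 4: Proximal objective.
0.5*||prox-x||^2 = 0.18
lambda*||prox|| = 5.7763
Total = 5.9562


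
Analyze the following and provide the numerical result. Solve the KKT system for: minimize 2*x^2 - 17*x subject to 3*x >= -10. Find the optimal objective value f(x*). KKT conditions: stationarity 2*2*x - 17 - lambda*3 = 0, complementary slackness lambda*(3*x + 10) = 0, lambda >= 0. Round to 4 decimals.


Step 1: Try lambda = 0 (constraint inactive).
Stationarity: 2*2*x - 17 = 0
x* = 17/(2*2) = 4.25
Check constraint: 3*4.25 = 12.75 >= -10 -- satisfied.
Step 2: Compute optimal value.
f(x*) = 2*4.25^2 - 17*4.25 = -36.125


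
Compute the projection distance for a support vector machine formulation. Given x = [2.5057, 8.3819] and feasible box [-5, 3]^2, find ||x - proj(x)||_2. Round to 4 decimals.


Project each component onto [-5, 3].
clip(2.5057) = 2.5057, clip(8.3819) = 3.0
Projection = [2.5057, 3.0]
Squared diffs: [0.0, 28.9648]
Distance = sqrt(28.9648) = 5.3819


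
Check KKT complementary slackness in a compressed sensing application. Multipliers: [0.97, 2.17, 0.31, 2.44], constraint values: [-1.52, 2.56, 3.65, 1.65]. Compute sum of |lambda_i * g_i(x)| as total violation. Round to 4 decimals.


KKT complementary slackness check:
lambda_1 * g_1 = 0.97 * -1.52 = -1.4744
lambda_2 * g_2 = 2.17 * 2.56 = 5.5552
lambda_3 * g_3 = 0.31 * 3.65 = 1.1315
lambda_4 * g_4 = 2.44 * 1.65 = 4.026
Total violation = 1.4744 + 5.5552 + 1.1315 + 4.026 = 12.1871


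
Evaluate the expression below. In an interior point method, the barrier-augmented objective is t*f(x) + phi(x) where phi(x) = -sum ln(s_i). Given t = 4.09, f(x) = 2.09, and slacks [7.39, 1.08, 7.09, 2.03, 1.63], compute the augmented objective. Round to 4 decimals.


Step 1: Compute log-barrier.
ln values: [2.0001, 0.077, 1.9587, 0.708, 0.4886]
phi = -(2.0001 + 0.077 + 1.9587 + 0.708 + 0.4886) = -5.2324
Step 2: Compute augmented objective.
t*f(x) = 4.09*2.09 = 8.5481
Total = 8.5481 - 5.2324 = 3.3157


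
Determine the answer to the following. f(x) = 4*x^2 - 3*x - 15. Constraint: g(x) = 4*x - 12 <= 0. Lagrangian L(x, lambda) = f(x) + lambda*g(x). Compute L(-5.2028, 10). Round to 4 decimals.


Step 1: Evaluate f(x).
f(-5.2028) = 4*(-5.2028)^2 - 3*(-5.2028) - 15 = 108.8849
Step 2: Evaluate g(x).
g(-5.2028) = 4*-5.2028 - 12 = -32.8112
Step 3: Compute Lagrangian.
L = 108.8849 + 10*-32.8112 = -219.2271


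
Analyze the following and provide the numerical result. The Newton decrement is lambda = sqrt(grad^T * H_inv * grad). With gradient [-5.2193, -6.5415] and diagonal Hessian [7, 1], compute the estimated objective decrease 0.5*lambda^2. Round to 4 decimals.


Step 1: H is diagonal, so H^(-1) * g = [-0.7456, -6.5415].
Step 2: g^T H^(-1) g = sum_i g_i^2 / H_ii
  = (-5.2193)^2/7 + (-6.5415)^2/1
  = 3.8916 + 42.7912 = 46.6828
Step 3: Objective decrease = 0.5 * g^T H^(-1) g = 23.3414


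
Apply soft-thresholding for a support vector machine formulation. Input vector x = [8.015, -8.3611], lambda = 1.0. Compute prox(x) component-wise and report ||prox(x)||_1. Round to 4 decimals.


Soft-thresholding with lambda = 1.0:
prox(8.015) = sign(8.015)*max(|8.015| - 1.0, 0) = 7.015
prox(-8.3611) = sign(-8.3611)*max(|-8.3611| - 1.0, 0) = -7.3611
prox(x) = [7.015, -7.3611]
||prox(x)||_1 = 7.015 + 7.3611 = 14.3761


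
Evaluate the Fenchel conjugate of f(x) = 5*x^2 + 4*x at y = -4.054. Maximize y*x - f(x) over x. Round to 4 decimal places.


f*(y) = sup_x {y*x - a*x^2 - b*x} = sup_x {(y-b)*x - a*x^2}
FOC: (y - b) - 2a*x = 0 => x* = (y - b)/(2a)
x* = (-4.054 - 4)/(2*5) = -0.8054
f*(-4.054) = (y-b)^2/(4a) = (-4.054 - 4)^2/(4*5)
= 64.8669/20 = 3.2433


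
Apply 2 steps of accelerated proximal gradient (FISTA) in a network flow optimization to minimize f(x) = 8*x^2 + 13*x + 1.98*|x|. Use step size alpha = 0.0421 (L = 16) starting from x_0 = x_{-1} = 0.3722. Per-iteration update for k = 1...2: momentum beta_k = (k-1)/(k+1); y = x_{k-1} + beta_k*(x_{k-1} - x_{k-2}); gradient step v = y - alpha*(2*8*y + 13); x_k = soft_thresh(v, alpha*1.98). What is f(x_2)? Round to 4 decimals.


FISTA on f(x) = 8*x^2 + 13*x + 1.98*|x|
L = 16, alpha = 0.0421
Iteration 1: beta = 0.0, y = 0.3722 + 0.0*(0.3722 - 0.3722) = 0.3722
  grad(y) = 18.9552, v = y - alpha*grad = -0.4258
  prox(v) = soft_thresh(-0.4258, 0.0834) = -0.3425
Iteration 2: beta = 0.3333, y = -0.3425 + 0.3333*(-0.3425 - 0.3722) = -0.5807
  grad(y) = 3.7092, v = y - alpha*grad = -0.7368
  prox(v) = soft_thresh(-0.7368, 0.0834) = -0.6535
f(x_2) = 8*(-0.6535)^2 + 13*(-0.6535) + 1.98*|-0.6535| = -3.7851


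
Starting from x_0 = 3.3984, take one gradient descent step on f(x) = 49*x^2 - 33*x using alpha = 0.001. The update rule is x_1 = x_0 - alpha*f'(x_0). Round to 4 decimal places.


We compute the gradient at x_0 and apply the update.
f'(x) = 98*x - 33
f'(3.3984) = 98*3.3984 - 33 = 300.0432
x_1 = 3.3984 - 0.001*300.0432 = 3.0984


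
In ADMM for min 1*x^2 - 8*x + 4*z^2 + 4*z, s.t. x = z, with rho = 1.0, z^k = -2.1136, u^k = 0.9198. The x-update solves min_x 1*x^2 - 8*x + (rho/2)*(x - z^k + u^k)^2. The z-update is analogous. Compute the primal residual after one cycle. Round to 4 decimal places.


ADMM iteration with rho = 1.0, z^k = -2.1136, u^k = 0.9198
Step 1: x-update.
Minimize 1*x^2 - 8*x + (1.0/2)*(x + 2.1136 + 0.9198)^2
FOC: (2*1 + 1.0)*x = 8 + 1.0*(-2.1136 - 0.9198)
x^{k+1} = 1.6555
Step 2: z-update.
Minimize 4*z^2 + 4*z + (1.0/2)*(1.6555 - z + 0.9198)^2
FOC: (2*4 + 1.0)*z = -4 + 1.0*(1.6555 + 0.9198)
z^{k+1} = -0.1583
Step 3: u-update.
u^{k+1} = 0.9198 + 1.6555 + 0.1583 = 2.7336
Step 4: Primal residual = |1.6555 + 0.1583| = 1.8138


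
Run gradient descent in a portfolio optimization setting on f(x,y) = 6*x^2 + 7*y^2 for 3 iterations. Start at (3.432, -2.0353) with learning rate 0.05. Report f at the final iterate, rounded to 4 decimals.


Gradient descent on f(x,y) = 6*x^2 + 7*y^2.
Starting point: (3.432, -2.0353), alpha = 0.05
Step 1: grad_x = 2*6*3.432 = 41.184, grad_y = 2*7*-2.0353 = -28.4942
  x_1 = 3.432 - 0.05*41.184 = 1.3728
  y_1 = -2.0353 - 0.05*-28.4942 = -0.6106
Step 2: grad_x = 2*6*1.3728 = 16.4736, grad_y = 2*7*-0.6106 = -8.5483
  x_2 = 1.3728 - 0.05*16.4736 = 0.5491
  y_2 = -0.6106 - 0.05*-8.5483 = -0.1832
Step 3: grad_x = 2*6*0.5491 = 6.5894, grad_y = 2*7*-0.1832 = -2.5645
  x_3 = 0.5491 - 0.05*6.5894 = 0.2196
  y_3 = -0.1832 - 0.05*-2.5645 = -0.055
f(0.2196, -0.055) = 6*0.2196^2 + 7*(-0.055)^2 = 0.3106


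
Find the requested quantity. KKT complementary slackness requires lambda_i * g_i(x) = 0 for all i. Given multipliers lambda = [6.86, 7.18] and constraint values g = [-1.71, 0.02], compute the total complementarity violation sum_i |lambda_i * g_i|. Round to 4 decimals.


KKT complementary slackness check:
lambda_1 * g_1 = 6.86 * -1.71 = -11.7306
lambda_2 * g_2 = 7.18 * 0.02 = 0.1436
Total violation = 11.7306 + 0.1436 = 11.8742


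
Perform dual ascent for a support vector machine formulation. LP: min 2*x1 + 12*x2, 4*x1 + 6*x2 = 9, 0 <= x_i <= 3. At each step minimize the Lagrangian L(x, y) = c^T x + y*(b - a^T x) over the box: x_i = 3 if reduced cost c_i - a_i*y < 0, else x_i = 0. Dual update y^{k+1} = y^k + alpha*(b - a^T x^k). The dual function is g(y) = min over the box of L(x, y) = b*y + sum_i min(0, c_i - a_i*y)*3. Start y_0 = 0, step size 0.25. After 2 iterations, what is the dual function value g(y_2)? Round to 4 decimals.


Dual ascent for LP: min 2*x1 + 12*x2, 4*x1 + 6*x2 = 9, 0 <= x_i <= 3
Step 1: y^k = 0.0, reduced costs: (2.0, 12.0)
  x^k = (0.0, 0.0), subgradient = b - a^T x = 9.0
  y^{k+1} = 0.0 + 0.25*9.0 = 2.25
Step 2: y^k = 2.25, reduced costs: (-7.0, -1.5)
  x^k = (3.0, 3.0), subgradient = b - a^T x = -21.0
  y^{k+1} = 2.25 + 0.25*-21.0 = -3.0
Dual objective at y_2 = -3.0: reduced costs (14.0, 30.0), box minimizer x = (0.0, 0.0)
g(y_2) = b*y + (c1 - a1*y)*x1 + (c2 - a2*y)*x2 = 9*(-3.0) + 14.0*0.0 + 30.0*0.0 = -27.0 + 0.0 + 0.0 = -27.0


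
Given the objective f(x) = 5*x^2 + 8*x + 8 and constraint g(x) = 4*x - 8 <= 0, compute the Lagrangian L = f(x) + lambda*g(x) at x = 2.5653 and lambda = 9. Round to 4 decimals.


Step 1: Evaluate f(x).
f(2.5653) = 5*2.5653^2 + 8*2.5653 + 8 = 61.4262
Step 2: Evaluate g(x).
g(2.5653) = 4*2.5653 - 8 = 2.2612
Step 3: Compute Lagrangian.
L = 61.4262 + 9*2.2612 = 81.777


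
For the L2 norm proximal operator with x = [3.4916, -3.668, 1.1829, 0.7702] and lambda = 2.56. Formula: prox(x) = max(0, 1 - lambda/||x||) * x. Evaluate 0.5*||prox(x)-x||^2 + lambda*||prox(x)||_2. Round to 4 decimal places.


Step 1: Compute ||x||.
||x|| = 5.2572
Step 2: Compute scaling factor.
scale = max(0, 1 - 2.56/5.2572) = 0.513
Step 3: prox(x) = [1.7914, -1.8819, 0.6069, 0.3951]
||prox(x)|| = 2.6972
Step 4: Proximal objective.
0.5*||prox-x||^2 = 3.2768
lambda*||prox|| = 6.9048
Total = 10.1816


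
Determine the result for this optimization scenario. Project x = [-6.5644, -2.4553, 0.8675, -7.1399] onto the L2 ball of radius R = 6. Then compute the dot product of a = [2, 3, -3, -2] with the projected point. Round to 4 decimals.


Step 1: Compute ||x|| (intermediates to 6 decimals).
||x|| = sqrt((-6.5644)^2 + (-2.4553)^2 + 0.8675^2 + (-7.1399)^2) = 10.042439
Step 2: Project.
Since ||x|| > R, scale = R/||x|| = 6/10.042439 = 0.597464, proj(x) = scale * x
proj(x) = [-3.921993, -1.466953, 0.5183, -4.265833]
Step 3: Dot product.
a^T * proj(x) = 2*(-3.921993) + 3*(-1.466953) - 3*0.5183 - 2*(-4.265833) = -5.2681


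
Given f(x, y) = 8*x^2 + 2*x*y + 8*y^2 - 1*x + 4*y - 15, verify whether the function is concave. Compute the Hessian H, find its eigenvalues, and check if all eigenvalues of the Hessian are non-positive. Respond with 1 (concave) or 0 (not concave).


The Hessian of f(x,y) = 8*x^2 + 2*x*y + 8*y^2 - 1*x + 4*y - 15 is:
H = [[16, 2], [2, 16]]
Trace = 16 + 16 = 32
Determinant = 16*16 - (2)^2 = 252
Discriminant = (32)^2 - 4*252 = 16.0
Eigenvalues: lambda_1 = 14.0, lambda_2 = 18.0
The function is not concave.

0


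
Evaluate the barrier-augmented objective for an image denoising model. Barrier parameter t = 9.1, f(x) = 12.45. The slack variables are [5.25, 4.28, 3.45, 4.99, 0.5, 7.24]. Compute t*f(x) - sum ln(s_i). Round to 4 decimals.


Step 1: Compute log-barrier.
ln values: [1.6582, 1.454, 1.2384, 1.6074, -0.6931, 1.9796]
phi = -(1.6582 + 1.454 + 1.2384 + 1.6074 - 0.6931 + 1.9796) = -7.2445
Step 2: Compute augmented objective.
t*f(x) = 9.1*12.45 = 113.295
Total = 113.295 - 7.2445 = 106.0505


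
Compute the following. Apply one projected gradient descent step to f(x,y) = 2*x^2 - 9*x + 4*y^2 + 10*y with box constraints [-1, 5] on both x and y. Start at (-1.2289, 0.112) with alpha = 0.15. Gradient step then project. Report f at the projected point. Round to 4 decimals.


Step 1: Compute gradient at (-1.2289, 0.112).
grad_x = 2*2*-1.2289 - 9 = -13.9156
grad_y = 2*4*0.112 + 10 = 10.896
Step 2: Gradient step.
x_raw = -1.2289 - 0.15*-13.9156 = 0.8584
y_raw = 0.112 - 0.15*10.896 = -1.5224
Step 3: Project onto [-1, 5].
x_proj = clip(0.8584) = 0.8584
y_proj = clip(-1.5224) = -1.0
Step 4: Evaluate f.
f(0.8584, -1.0) = -12.2521


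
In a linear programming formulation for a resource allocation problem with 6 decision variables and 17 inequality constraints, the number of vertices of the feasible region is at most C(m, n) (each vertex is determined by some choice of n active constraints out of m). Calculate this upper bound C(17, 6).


Each vertex corresponds to some choice of n active constraints out of m, so the number of vertices is at most C(m, n) = m! / (n!(m-n)!).
m = 17, n = 6
Numerator: 17 * 16 * 15 * 14 * 13 * 12
Denominator: 6! = 720
C(17, 6) = 12376


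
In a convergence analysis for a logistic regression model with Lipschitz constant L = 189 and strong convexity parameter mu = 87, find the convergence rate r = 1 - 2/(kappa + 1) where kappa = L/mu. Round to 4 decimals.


Step 1: Compute the condition number.
kappa = L/mu = 189/87 = 2.1724
Step 2: Compute the convergence rate.
r = 1 - 2/(kappa + 1) = 1 - 2*mu/(L + mu) = (L - mu)/(L + mu) = 102/276 = 0.3696


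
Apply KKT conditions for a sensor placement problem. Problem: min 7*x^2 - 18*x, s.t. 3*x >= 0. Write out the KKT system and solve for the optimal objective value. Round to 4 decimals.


Step 1: Try lambda = 0 (constraint inactive).
Stationarity: 2*7*x - 18 = 0
x* = 18/(2*7) = 9/7 = 1.2857 (rounded; the exact value 9/7 is used below)
Check constraint: 3*1.2857 = 3.8571 >= 0 -- satisfied.
Step 2: Compute optimal value.
f(x*) = 7*(9/7)^2 - 18*(9/7) = -11.5714


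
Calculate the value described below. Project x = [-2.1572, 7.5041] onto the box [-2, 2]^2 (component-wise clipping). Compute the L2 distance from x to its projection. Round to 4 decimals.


Project each component onto [-2, 2].
clip(-2.1572) = -2.0, clip(7.5041) = 2.0
Projection = [-2.0, 2.0]
Squared diffs: [0.0247, 30.2951]
Distance = sqrt(30.3198) = 5.5063


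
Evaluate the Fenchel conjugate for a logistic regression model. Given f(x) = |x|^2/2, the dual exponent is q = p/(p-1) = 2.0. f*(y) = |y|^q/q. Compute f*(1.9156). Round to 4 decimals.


The conjugate exponent q satisfies 1/p + 1/q = 1.
p = 2, so q = 2/(2 - 1) = 2.0
|y|^q = 1.9156^2.0 = 3.6695
f*(1.9156) = 3.6695 / 2.0 = 1.8348


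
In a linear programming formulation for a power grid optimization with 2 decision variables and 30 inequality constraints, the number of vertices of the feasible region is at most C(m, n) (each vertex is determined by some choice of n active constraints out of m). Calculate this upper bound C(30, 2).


Each vertex corresponds to some choice of n active constraints out of m, so the number of vertices is at most C(m, n) = m! / (n!(m-n)!).
m = 30, n = 2
Numerator: 30 * 29
Denominator: 2! = 2
C(30, 2) = 435


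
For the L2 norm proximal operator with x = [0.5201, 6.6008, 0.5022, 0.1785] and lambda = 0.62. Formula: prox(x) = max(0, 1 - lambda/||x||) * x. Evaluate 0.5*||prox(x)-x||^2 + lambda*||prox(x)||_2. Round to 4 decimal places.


Step 1: Compute ||x||.
||x|| = 6.6427
Step 2: Compute scaling factor.
scale = max(0, 1 - 0.62/6.6427) = 0.9067
Step 3: prox(x) = [0.4716, 5.9847, 0.4553, 0.1618]
||prox(x)|| = 6.0227
Step 4: Proximal objective.
0.5*||prox-x||^2 = 0.1922
lambda*||prox|| = 3.7341
Total = 3.9263


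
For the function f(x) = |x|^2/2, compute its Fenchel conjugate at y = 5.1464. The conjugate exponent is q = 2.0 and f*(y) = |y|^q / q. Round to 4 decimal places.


The conjugate exponent q satisfies 1/p + 1/q = 1.
p = 2, so q = 2/(2 - 1) = 2.0
|y|^q = 5.1464^2.0 = 26.4854
f*(5.1464) = 26.4854 / 2.0 = 13.2427


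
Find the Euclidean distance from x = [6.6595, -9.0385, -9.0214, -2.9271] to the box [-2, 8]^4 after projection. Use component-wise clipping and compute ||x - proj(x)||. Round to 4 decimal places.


Project each component onto [-2, 8].
clip(6.6595) = 6.6595, clip(-9.0385) = -2.0, clip(-9.0214) = -2.0, clip(-2.9271) = -2.0
Projection = [6.6595, -2.0, -2.0, -2.0]
Squared diffs: [0.0, 49.5405, 49.3001, 0.8595]
Distance = sqrt(99.7001) = 9.985


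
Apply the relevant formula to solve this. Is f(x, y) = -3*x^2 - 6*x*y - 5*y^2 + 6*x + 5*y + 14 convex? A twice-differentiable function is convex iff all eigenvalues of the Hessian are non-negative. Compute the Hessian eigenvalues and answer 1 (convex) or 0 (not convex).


The Hessian of f(x,y) = -3*x^2 - 6*x*y - 5*y^2 + 6*x + 5*y + 14 is:
H = [[-6, -6], [-6, -10]]
Trace = -6 - 10 = -16
Determinant = -6*-10 - (-6)^2 = 24
Discriminant = (-16)^2 - 4*24 = 160.0
Eigenvalues: lambda_1 = -14.3246, lambda_2 = -1.6754
The function is not convex.

0


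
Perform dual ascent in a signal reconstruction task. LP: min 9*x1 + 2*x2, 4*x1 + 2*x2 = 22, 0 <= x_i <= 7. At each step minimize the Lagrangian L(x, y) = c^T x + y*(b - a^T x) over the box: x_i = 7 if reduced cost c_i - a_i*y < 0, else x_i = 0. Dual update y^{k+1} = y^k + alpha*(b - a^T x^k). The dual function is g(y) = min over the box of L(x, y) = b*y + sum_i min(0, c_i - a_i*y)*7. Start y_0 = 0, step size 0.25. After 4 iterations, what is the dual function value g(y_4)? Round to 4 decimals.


Dual ascent for LP: min 9*x1 + 2*x2, 4*x1 + 2*x2 = 22, 0 <= x_i <= 7
Step 1: y^k = 0.0, reduced costs: (9.0, 2.0)
  x^k = (0.0, 0.0), subgradient = b - a^T x = 22.0
  y^{k+1} = 0.0 + 0.25*22.0 = 5.5
Step 2: y^k = 5.5, reduced costs: (-13.0, -9.0)
  x^k = (7.0, 7.0), subgradient = b - a^T x = -20.0
  y^{k+1} = 5.5 + 0.25*-20.0 = 0.5
Step 3: y^k = 0.5, reduced costs: (7.0, 1.0)
  x^k = (0.0, 0.0), subgradient = b - a^T x = 22.0
  y^{k+1} = 0.5 + 0.25*22.0 = 6.0
Step 4: y^k = 6.0, reduced costs: (-15.0, -10.0)
  x^k = (7.0, 7.0), subgradient = b - a^T x = -20.0
  y^{k+1} = 6.0 + 0.25*-20.0 = 1.0
Dual objective at y_4 = 1.0: reduced costs (5.0, 0.0), box minimizer x = (0.0, 0.0)
g(y_4) = b*y + (c1 - a1*y)*x1 + (c2 - a2*y)*x2 = 22*1.0 + 5.0*0.0 + 0.0*0.0 = 22.0 + 0.0 + 0.0 = 22.0


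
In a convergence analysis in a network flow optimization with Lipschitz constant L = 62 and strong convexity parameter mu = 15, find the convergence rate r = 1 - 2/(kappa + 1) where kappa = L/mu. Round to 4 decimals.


Step 1: Compute the condition number.
kappa = L/mu = 62/15 = 4.1333
Step 2: Compute the convergence rate.
r = 1 - 2/(kappa + 1) = 1 - 2*mu/(L + mu) = (L - mu)/(L + mu) = 47/77 = 0.6104


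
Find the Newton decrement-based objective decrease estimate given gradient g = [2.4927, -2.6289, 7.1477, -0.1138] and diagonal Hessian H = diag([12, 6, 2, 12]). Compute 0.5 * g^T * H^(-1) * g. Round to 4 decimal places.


Step 1: H is diagonal, so H^(-1) * g = [0.2077, -0.4382, 3.5739, -0.0095].
Step 2: g^T H^(-1) g = sum_i g_i^2 / H_ii
  = (2.4927)^2/12 + (-2.6289)^2/6 + (7.1477)^2/2 + (-0.1138)^2/12
  = 0.5178 + 1.1519 + 25.5448 + 0.0011 = 27.2155
Step 3: Objective decrease = 0.5 * g^T H^(-1) g = 13.6078


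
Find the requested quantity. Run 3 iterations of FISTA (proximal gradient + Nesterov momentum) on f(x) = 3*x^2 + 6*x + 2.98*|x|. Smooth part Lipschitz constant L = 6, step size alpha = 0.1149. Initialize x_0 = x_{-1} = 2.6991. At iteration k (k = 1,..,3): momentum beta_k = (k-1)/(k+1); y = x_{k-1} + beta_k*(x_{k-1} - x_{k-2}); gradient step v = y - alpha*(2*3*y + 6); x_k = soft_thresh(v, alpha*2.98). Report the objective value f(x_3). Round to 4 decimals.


FISTA on f(x) = 3*x^2 + 6*x + 2.98*|x|
L = 6, alpha = 0.1149
Iteration 1: beta = 0.0, y = 2.6991 + 0.0*(2.6991 - 2.6991) = 2.6991
  grad(y) = 22.1946, v = y - alpha*grad = 0.1489
  prox(v) = soft_thresh(0.1489, 0.3424) = 0.0
Iteration 2: beta = 0.3333, y = 0.0 + 0.3333*(0.0 - 2.6991) = -0.8997
  grad(y) = 0.6018, v = y - alpha*grad = -0.9688
  prox(v) = soft_thresh(-0.9688, 0.3424) = -0.6264
Iteration 3: beta = 0.5, y = -0.6264 + 0.5*(-0.6264 - 0.0) = -0.9397
  grad(y) = 0.362, v = y - alpha*grad = -0.9813
  prox(v) = soft_thresh(-0.9813, 0.3424) = -0.6389
f(x_3) = 3*(-0.6389)^2 + 6*(-0.6389) + 2.98*|-0.6389| = -0.7049


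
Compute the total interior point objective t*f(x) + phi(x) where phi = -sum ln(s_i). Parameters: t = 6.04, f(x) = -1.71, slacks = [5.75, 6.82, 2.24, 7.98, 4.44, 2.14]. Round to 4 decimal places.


Step 1: Compute log-barrier.
ln values: [1.7492, 1.9199, 0.8065, 2.0769, 1.4907, 0.7608]
phi = -(1.7492 + 1.9199 + 0.8065 + 2.0769 + 1.4907 + 0.7608) = -8.8039
Step 2: Compute augmented objective.
t*f(x) = 6.04*-1.71 = -10.3284
Total = -10.3284 - 8.8039 = -19.1323


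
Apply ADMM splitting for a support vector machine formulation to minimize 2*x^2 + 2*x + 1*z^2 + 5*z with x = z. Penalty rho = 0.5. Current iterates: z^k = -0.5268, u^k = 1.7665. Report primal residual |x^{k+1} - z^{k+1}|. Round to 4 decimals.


ADMM iteration with rho = 0.5, z^k = -0.5268, u^k = 1.7665
Step 1: x-update.
Minimize 2*x^2 + 2*x + (0.5/2)*(x + 0.5268 + 1.7665)^2
FOC: (2*2 + 0.5)*x = -2 + 0.5*(-0.5268 - 1.7665)
x^{k+1} = -0.6993
Step 2: z-update.
Minimize 1*z^2 + 5*z + (0.5/2)*(-0.6993 - z + 1.7665)^2
FOC: (2*1 + 0.5)*z = -5 + 0.5*(-0.6993 + 1.7665)
z^{k+1} = -1.7866
Step 3: u-update.
u^{k+1} = 1.7665 - 0.6993 + 1.7866 = 2.8538
Step 4: Primal residual = |-0.6993 + 1.7866| = 1.0873


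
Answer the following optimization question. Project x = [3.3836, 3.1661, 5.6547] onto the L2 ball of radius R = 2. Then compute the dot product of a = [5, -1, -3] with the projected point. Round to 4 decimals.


Step 1: Compute ||x|| (intermediates to 6 decimals).
||x|| = sqrt(3.3836^2 + 3.1661^2 + 5.6547^2) = 7.310853
Step 2: Project.
Since ||x|| > R, scale = R/||x|| = 2/7.310853 = 0.273566, proj(x) = scale * x
proj(x) = [0.925638, 0.866137, 1.546934]
Step 3: Dot product.
a^T * proj(x) = 5*0.925638 - 1*0.866137 - 3*1.546934 = -0.8787


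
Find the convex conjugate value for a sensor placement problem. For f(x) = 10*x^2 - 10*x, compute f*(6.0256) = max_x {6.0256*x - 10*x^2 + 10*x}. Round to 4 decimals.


f*(y) = sup_x {y*x - a*x^2 - b*x} = sup_x {(y-b)*x - a*x^2}
FOC: (y - b) - 2a*x = 0 => x* = (y - b)/(2a)
x* = (6.0256 + 10)/(2*10) = 0.8013
f*(6.0256) = (y-b)^2/(4a) = (6.0256 + 10)^2/(4*10)
= 256.8199/40 = 6.4205


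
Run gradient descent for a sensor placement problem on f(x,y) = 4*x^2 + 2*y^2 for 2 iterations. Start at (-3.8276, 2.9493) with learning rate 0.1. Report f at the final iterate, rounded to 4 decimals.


Gradient descent on f(x,y) = 4*x^2 + 2*y^2.
Starting point: (-3.8276, 2.9493), alpha = 0.1
Step 1: grad_x = 2*4*-3.8276 = -30.6208, grad_y = 2*2*2.9493 = 11.7972
  x_1 = -3.8276 - 0.1*-30.6208 = -0.7655
  y_1 = 2.9493 - 0.1*11.7972 = 1.7696
Step 2: grad_x = 2*4*-0.7655 = -6.1242, grad_y = 2*2*1.7696 = 7.0783
  x_2 = -0.7655 - 0.1*-6.1242 = -0.1531
  y_2 = 1.7696 - 0.1*7.0783 = 1.0617
f(-0.1531, 1.0617) = 4*(-0.1531)^2 + 2*1.0617^2 = 2.3484


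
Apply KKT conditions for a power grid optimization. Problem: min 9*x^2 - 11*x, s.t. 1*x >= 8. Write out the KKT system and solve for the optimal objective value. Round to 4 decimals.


Step 1: Try lambda = 0 (constraint inactive).
x_unc = 11/(2*9) = 0.6111
Check: 1*0.6111 = 0.6111 < 8 -- violated!
Step 2: Constraint must be active: 1*x = 8
x* = 8/1 = 8.0
lambda = (2*9*8.0 - 11)/1 = 133.0
Step 3: Compute optimal value.
f(x*) = 9*8.0^2 - 11*8.0 = 488.0


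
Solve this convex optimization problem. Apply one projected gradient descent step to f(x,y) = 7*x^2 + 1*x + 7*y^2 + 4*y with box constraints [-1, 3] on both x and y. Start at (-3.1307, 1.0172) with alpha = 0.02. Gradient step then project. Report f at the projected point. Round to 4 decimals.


Step 1: Compute gradient at (-3.1307, 1.0172).
grad_x = 2*7*-3.1307 + 1 = -42.8298
grad_y = 2*7*1.0172 + 4 = 18.2408
Step 2: Gradient step.
x_raw = -3.1307 - 0.02*-42.8298 = -2.2741
y_raw = 1.0172 - 0.02*18.2408 = 0.6524
Step 3: Project onto [-1, 3].
x_proj = clip(-2.2741) = -1.0
y_proj = clip(0.6524) = 0.6524
Step 4: Evaluate f.
f(-1.0, 0.6524) = 11.5888


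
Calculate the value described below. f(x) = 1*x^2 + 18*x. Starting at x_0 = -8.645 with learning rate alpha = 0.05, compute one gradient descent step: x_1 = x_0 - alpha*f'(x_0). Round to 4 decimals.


We compute the gradient at x_0 and apply the update.
f'(x) = 2*x + 18
f'(-8.645) = 2*-8.645 + 18 = 0.71
x_1 = -8.645 - 0.05*0.71 = -8.6805


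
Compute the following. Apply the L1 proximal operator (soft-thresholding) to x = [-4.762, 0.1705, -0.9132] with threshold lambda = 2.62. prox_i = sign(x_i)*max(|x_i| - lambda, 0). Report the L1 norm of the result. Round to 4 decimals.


Soft-thresholding with lambda = 2.62:
prox(-4.762) = sign(-4.762)*max(|-4.762| - 2.62, 0) = -2.142
prox(0.1705) = sign(0.1705)*max(|0.1705| - 2.62, 0) = 0.0
prox(-0.9132) = sign(-0.9132)*max(|-0.9132| - 2.62, 0) = 0.0
prox(x) = [-2.142, 0.0, 0.0]
||prox(x)||_1 = 2.142 + 0.0 + 0.0 = 2.142


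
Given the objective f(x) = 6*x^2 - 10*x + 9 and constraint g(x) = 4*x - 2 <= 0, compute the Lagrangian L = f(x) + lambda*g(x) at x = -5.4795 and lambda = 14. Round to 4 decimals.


Step 1: Evaluate f(x).
f(-5.4795) = 6*(-5.4795)^2 - 10*(-5.4795) + 9 = 243.9445
Step 2: Evaluate g(x).
g(-5.4795) = 4*-5.4795 - 2 = -23.918
Step 3: Compute Lagrangian.
L = 243.9445 + 14*-23.918 = -90.9075


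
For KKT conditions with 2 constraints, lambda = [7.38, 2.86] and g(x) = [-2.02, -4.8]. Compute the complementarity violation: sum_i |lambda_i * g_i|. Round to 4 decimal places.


KKT complementary slackness check:
lambda_1 * g_1 = 7.38 * -2.02 = -14.9076
lambda_2 * g_2 = 2.86 * -4.8 = -13.728
Total violation = 14.9076 + 13.728 = 28.6356


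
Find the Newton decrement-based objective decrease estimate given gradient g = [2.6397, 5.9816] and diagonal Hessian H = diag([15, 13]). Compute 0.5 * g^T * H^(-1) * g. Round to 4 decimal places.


Step 1: H is diagonal, so H^(-1) * g = [0.176, 0.4601].
Step 2: g^T H^(-1) g = sum_i g_i^2 / H_ii
  = (2.6397)^2/15 + (5.9816)^2/13
  = 0.4645 + 2.7523 = 3.2168
Step 3: Objective decrease = 0.5 * g^T H^(-1) g = 1.6084


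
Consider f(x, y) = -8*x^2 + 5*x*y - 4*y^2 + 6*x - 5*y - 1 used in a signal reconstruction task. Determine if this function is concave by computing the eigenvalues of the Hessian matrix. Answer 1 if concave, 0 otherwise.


The Hessian of f(x,y) = -8*x^2 + 5*x*y - 4*y^2 + 6*x - 5*y - 1 is:
H = [[-16, 5], [5, -8]]
Trace = -16 - 8 = -24
Determinant = -16*-8 - (5)^2 = 103
Discriminant = (-24)^2 - 4*103 = 164.0
Eigenvalues: lambda_1 = -18.4031, lambda_2 = -5.5969
The function is concave.

1


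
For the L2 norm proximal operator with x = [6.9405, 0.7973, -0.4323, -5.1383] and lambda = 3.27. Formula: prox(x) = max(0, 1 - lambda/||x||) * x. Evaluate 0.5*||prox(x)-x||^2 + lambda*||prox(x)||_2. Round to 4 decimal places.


Step 1: Compute ||x||.
||x|| = 8.683
Step 2: Compute scaling factor.
scale = max(0, 1 - 3.27/8.683) = 0.6234
Step 3: prox(x) = [4.3267, 0.497, -0.2695, -3.2032]
||prox(x)|| = 5.413
Step 4: Proximal objective.
0.5*||prox-x||^2 = 5.3465
lambda*||prox|| = 17.7005
Total = 23.0471


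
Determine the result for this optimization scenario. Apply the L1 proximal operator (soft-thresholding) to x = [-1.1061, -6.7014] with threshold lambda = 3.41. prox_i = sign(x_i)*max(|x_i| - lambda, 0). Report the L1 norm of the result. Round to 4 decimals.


Soft-thresholding with lambda = 3.41:
prox(-1.1061) = sign(-1.1061)*max(|-1.1061| - 3.41, 0) = 0.0
prox(-6.7014) = sign(-6.7014)*max(|-6.7014| - 3.41, 0) = -3.2914
prox(x) = [0.0, -3.2914]
||prox(x)||_1 = 0.0 + 3.2914 = 3.2914


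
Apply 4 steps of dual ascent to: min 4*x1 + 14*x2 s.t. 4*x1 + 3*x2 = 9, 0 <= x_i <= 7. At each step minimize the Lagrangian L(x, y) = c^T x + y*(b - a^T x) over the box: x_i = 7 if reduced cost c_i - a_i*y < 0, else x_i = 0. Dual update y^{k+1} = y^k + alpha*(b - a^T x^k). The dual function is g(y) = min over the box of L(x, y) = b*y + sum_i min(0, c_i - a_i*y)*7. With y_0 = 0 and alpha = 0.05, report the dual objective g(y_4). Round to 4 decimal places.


Dual ascent for LP: min 4*x1 + 14*x2, 4*x1 + 3*x2 = 9, 0 <= x_i <= 7
Step 1: y^k = 0.0, reduced costs: (4.0, 14.0)
  x^k = (0.0, 0.0), subgradient = b - a^T x = 9.0
  y^{k+1} = 0.0 + 0.05*9.0 = 0.45
Step 2: y^k = 0.45, reduced costs: (2.2, 12.65)
  x^k = (0.0, 0.0), subgradient = b - a^T x = 9.0
  y^{k+1} = 0.45 + 0.05*9.0 = 0.9
Step 3: y^k = 0.9, reduced costs: (0.4, 11.3)
  x^k = (0.0, 0.0), subgradient = b - a^T x = 9.0
  y^{k+1} = 0.9 + 0.05*9.0 = 1.35
Step 4: y^k = 1.35, reduced costs: (-1.4, 9.95)
  x^k = (7.0, 0.0), subgradient = b - a^T x = -19.0
  y^{k+1} = 1.35 + 0.05*-19.0 = 0.4
Dual objective at y_4 = 0.4: reduced costs (2.4, 12.8), box minimizer x = (0.0, 0.0)
g(y_4) = b*y + (c1 - a1*y)*x1 + (c2 - a2*y)*x2 = 9*0.4 + 2.4*0.0 + 12.8*0.0 = 3.6 + 0.0 + 0.0 = 3.6


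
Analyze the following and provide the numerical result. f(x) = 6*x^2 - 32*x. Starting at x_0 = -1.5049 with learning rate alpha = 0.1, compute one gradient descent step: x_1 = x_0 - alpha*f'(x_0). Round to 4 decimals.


We compute the gradient at x_0 and apply the update.
f'(x) = 12*x - 32
f'(-1.5049) = 12*-1.5049 - 32 = -50.0588
x_1 = -1.5049 - 0.1*-50.0588 = 3.501


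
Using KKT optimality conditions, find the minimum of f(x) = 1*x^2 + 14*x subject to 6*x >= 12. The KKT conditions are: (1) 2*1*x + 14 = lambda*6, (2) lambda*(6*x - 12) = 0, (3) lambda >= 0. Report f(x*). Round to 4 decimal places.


Step 1: Try lambda = 0 (constraint inactive).
x_unc = -14/(2*1) = -7.0
Check: 6*-7.0 = -42.0 < 12 -- violated!
Step 2: Constraint must be active: 6*x = 12
x* = 12/6 = 2.0
lambda = (2*1*2.0 + 14)/6 = 3.0
Step 3: Compute optimal value.
f(x*) = 1*2.0^2 + 14*2.0 = 32.0


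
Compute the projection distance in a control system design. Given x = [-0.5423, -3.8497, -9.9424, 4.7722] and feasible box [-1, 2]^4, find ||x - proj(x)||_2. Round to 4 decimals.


Project each component onto [-1, 2].
clip(-0.5423) = -0.5423, clip(-3.8497) = -1.0, clip(-9.9424) = -1.0, clip(4.7722) = 2.0
Projection = [-0.5423, -1.0, -1.0, 2.0]
Squared diffs: [0.0, 8.1208, 79.9665, 7.6851]
Distance = sqrt(95.7724) = 9.7863


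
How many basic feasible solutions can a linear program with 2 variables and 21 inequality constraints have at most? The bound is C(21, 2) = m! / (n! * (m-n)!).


Each vertex corresponds to some choice of n active constraints out of m, so the number of vertices is at most C(m, n) = m! / (n!(m-n)!).
m = 21, n = 2
Numerator: 21 * 20
Denominator: 2! = 2
C(21, 2) = 210


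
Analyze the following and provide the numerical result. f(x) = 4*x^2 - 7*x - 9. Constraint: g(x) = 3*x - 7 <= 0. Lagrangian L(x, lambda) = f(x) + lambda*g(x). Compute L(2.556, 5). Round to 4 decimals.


Step 1: Evaluate f(x).
f(2.556) = 4*2.556^2 - 7*2.556 - 9 = -0.7595
Step 2: Evaluate g(x).
g(2.556) = 3*2.556 - 7 = 0.668
Step 3: Compute Lagrangian.
L = -0.7595 + 5*0.668 = 2.5805


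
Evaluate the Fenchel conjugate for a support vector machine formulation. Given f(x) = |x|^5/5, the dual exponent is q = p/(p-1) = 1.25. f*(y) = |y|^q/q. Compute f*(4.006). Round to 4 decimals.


The conjugate exponent q satisfies 1/p + 1/q = 1.
p = 5, so q = 5/(5 - 1) = 1.25
|y|^q = 4.006^1.25 = 5.6675
f*(4.006) = 5.6675 / 1.25 = 4.534


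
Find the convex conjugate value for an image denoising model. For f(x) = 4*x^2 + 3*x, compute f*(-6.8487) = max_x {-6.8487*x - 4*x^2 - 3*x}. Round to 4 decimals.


f*(y) = sup_x {y*x - a*x^2 - b*x} = sup_x {(y-b)*x - a*x^2}
FOC: (y - b) - 2a*x = 0 => x* = (y - b)/(2a)
x* = (-6.8487 - 3)/(2*4) = -1.2311
f*(-6.8487) = (y-b)^2/(4a) = (-6.8487 - 3)^2/(4*4)
= 96.9969/16 = 6.0623


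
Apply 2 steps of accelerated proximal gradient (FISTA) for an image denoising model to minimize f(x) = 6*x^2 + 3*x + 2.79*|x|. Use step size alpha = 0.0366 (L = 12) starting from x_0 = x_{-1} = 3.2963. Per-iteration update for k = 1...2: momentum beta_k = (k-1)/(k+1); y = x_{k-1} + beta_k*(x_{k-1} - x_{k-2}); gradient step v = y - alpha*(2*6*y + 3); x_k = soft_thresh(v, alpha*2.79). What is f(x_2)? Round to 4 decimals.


FISTA on f(x) = 6*x^2 + 3*x + 2.79*|x|
L = 12, alpha = 0.0366
Iteration 1: beta = 0.0, y = 3.2963 + 0.0*(3.2963 - 3.2963) = 3.2963
  grad(y) = 42.5556, v = y - alpha*grad = 1.7388
  prox(v) = soft_thresh(1.7388, 0.1021) = 1.6367
Iteration 2: beta = 0.3333, y = 1.6367 + 0.3333*(1.6367 - 3.2963) = 1.0834
  grad(y) = 16.0012, v = y - alpha*grad = 0.4978
  prox(v) = soft_thresh(0.4978, 0.1021) = 0.3957
f(x_2) = 6*0.3957^2 + 3*0.3957 + 2.79*|0.3957| = 3.2303


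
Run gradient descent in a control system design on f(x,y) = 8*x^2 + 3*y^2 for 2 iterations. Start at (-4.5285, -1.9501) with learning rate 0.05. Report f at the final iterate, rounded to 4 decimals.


Gradient descent on f(x,y) = 8*x^2 + 3*y^2.
Starting point: (-4.5285, -1.9501), alpha = 0.05
Step 1: grad_x = 2*8*-4.5285 = -72.456, grad_y = 2*3*-1.9501 = -11.7006
  x_1 = -4.5285 - 0.05*-72.456 = -0.9057
  y_1 = -1.9501 - 0.05*-11.7006 = -1.3651
Step 2: grad_x = 2*8*-0.9057 = -14.4912, grad_y = 2*3*-1.3651 = -8.1904
  x_2 = -0.9057 - 0.05*-14.4912 = -0.1811
  y_2 = -1.3651 - 0.05*-8.1904 = -0.9555
f(-0.1811, -0.9555) = 8*(-0.1811)^2 + 3*(-0.9555)^2 = 3.0017
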